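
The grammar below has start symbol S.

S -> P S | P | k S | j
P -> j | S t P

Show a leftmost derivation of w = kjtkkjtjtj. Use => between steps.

S=>P=>StP=>kStP=>kjtP=>kjtStP=>kjtPtP=>kjtStPtP=>kjtkStPtP=>kjtkkStPtP=>kjtkkjtPtP=>kjtkkjtjtP=>kjtkkjtjtj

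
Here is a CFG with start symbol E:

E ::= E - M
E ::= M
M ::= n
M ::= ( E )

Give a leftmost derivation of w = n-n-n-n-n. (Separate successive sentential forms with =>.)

E => E-M => E-M-M => E-M-M-M => E-M-M-M-M => M-M-M-M-M => n-M-M-M-M => n-n-M-M-M => n-n-n-M-M => n-n-n-n-M => n-n-n-n-n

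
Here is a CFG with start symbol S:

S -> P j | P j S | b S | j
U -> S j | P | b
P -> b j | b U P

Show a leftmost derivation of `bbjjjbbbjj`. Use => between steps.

S => Pj => bUPj => bSjPj => bPjjPj => bbjjjPj => bbjjjbUPj => bbjjjbbPj => bbjjjbbbjj

S => Pj   [S -> P j]
Pj => bUPj   [P -> b U P]
bUPj => bSjPj   [U -> S j]
bSjPj => bPjjPj   [S -> P j]
bPjjPj => bbjjjPj   [P -> b j]
bbjjjPj => bbjjjbUPj   [P -> b U P]
bbjjjbUPj => bbjjjbbPj   [U -> b]
bbjjjbbPj => bbjjjbbbjj   [P -> b j]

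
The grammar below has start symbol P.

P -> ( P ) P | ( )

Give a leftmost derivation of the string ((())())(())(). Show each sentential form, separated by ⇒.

P ⇒ (P)P ⇒ ((P)P)P ⇒ ((())P)P ⇒ ((())())P ⇒ ((())())(P)P ⇒ ((())())(())P ⇒ ((())())(())()

P ⇒ (P)P   [P -> ( P ) P]
(P)P ⇒ ((P)P)P   [P -> ( P ) P]
((P)P)P ⇒ ((())P)P   [P -> ( )]
((())P)P ⇒ ((())())P   [P -> ( )]
((())())P ⇒ ((())())(P)P   [P -> ( P ) P]
((())())(P)P ⇒ ((())())(())P   [P -> ( )]
((())())(())P ⇒ ((())())(())()   [P -> ( )]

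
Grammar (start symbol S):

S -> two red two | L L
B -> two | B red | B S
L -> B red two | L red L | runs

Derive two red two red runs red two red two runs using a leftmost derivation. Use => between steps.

S => L L => L red L L => L red L red L L => B red two red L red L L => two red two red L red L L => two red two red runs red L L => two red two red runs red B red two L => two red two red runs red two red two L => two red two red runs red two red two runs

S => L L   [S -> L L]
L L => L red L L   [L -> L red L]
L red L L => L red L red L L   [L -> L red L]
L red L red L L => B red two red L red L L   [L -> B red two]
B red two red L red L L => two red two red L red L L   [B -> two]
two red two red L red L L => two red two red runs red L L   [L -> runs]
two red two red runs red L L => two red two red runs red B red two L   [L -> B red two]
two red two red runs red B red two L => two red two red runs red two red two L   [B -> two]
two red two red runs red two red two L => two red two red runs red two red two runs   [L -> runs]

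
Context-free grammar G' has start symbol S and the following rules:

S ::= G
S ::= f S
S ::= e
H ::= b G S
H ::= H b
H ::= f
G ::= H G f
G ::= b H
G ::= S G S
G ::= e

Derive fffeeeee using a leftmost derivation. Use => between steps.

S => fS => ffS => fffS => fffG => fffSGS => fffeGS => fffeSGSS => fffeGGSS => fffeeGSS => fffeeeSS => fffeeeeS => fffeeeee

S => fS   [S ::= f S]
fS => ffS   [S ::= f S]
ffS => fffS   [S ::= f S]
fffS => fffG   [S ::= G]
fffG => fffSGS   [G ::= S G S]
fffSGS => fffeGS   [S ::= e]
fffeGS => fffeSGSS   [G ::= S G S]
fffeSGSS => fffeGGSS   [S ::= G]
fffeGGSS => fffeeGSS   [G ::= e]
fffeeGSS => fffeeeSS   [G ::= e]
fffeeeSS => fffeeeeS   [S ::= e]
fffeeeeS => fffeeeee   [S ::= e]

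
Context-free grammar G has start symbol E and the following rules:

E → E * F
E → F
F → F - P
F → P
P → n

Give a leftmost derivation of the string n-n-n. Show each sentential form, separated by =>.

E => F => F-P => F-P-P => P-P-P => n-P-P => n-n-P => n-n-n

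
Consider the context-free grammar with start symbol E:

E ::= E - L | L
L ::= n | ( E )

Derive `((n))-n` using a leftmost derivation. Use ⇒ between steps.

E⇒E-L⇒L-L⇒(E)-L⇒(L)-L⇒((E))-L⇒((L))-L⇒((n))-L⇒((n))-n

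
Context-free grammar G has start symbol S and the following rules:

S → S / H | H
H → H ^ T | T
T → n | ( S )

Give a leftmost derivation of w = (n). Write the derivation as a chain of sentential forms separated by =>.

S => H   [S → H]
H => T   [H → T]
T => (S)   [T → ( S )]
(S) => (H)   [S → H]
(H) => (T)   [H → T]
(T) => (n)   [T → n]

S => H => T => (S) => (H) => (T) => (n)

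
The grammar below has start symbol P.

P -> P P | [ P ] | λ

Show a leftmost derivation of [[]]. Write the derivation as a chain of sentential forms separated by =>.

P => PP => [P]P => [PP]P => [PPP]P => [[P]PP]P => [[]PP]P => [[]P]P => [[]]P => [[]]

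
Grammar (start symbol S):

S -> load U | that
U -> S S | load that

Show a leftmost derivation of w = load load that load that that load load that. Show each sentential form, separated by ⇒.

S ⇒ load U ⇒ load S S ⇒ load load U S ⇒ load load S S S ⇒ load load that S S ⇒ load load that load U S ⇒ load load that load S S S ⇒ load load that load that S S ⇒ load load that load that that S ⇒ load load that load that that load U ⇒ load load that load that that load load that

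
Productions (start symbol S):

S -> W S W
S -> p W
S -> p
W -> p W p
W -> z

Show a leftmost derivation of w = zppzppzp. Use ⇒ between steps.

S ⇒ WSW   [S -> W S W]
WSW ⇒ zSW   [W -> z]
zSW ⇒ zpWW   [S -> p W]
zpWW ⇒ zppWpW   [W -> p W p]
zppWpW ⇒ zppzpW   [W -> z]
zppzpW ⇒ zppzppWp   [W -> p W p]
zppzppWp ⇒ zppzppzp   [W -> z]

S ⇒ WSW ⇒ zSW ⇒ zpWW ⇒ zppWpW ⇒ zppzpW ⇒ zppzppWp ⇒ zppzppzp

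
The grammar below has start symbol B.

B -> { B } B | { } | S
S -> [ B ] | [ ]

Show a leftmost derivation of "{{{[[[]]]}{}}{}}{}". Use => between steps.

B => {B}B   [B -> { B } B]
{B}B => {{B}B}B   [B -> { B } B]
{{B}B}B => {{{B}B}B}B   [B -> { B } B]
{{{B}B}B}B => {{{S}B}B}B   [B -> S]
{{{S}B}B}B => {{{[B]}B}B}B   [S -> [ B ]]
{{{[B]}B}B}B => {{{[S]}B}B}B   [B -> S]
{{{[S]}B}B}B => {{{[[B]]}B}B}B   [S -> [ B ]]
{{{[[B]]}B}B}B => {{{[[S]]}B}B}B   [B -> S]
{{{[[S]]}B}B}B => {{{[[[]]]}B}B}B   [S -> [ ]]
{{{[[[]]]}B}B}B => {{{[[[]]]}{}}B}B   [B -> { }]
{{{[[[]]]}{}}B}B => {{{[[[]]]}{}}{}}B   [B -> { }]
{{{[[[]]]}{}}{}}B => {{{[[[]]]}{}}{}}{}   [B -> { }]

B => {B}B => {{B}B}B => {{{B}B}B}B => {{{S}B}B}B => {{{[B]}B}B}B => {{{[S]}B}B}B => {{{[[B]]}B}B}B => {{{[[S]]}B}B}B => {{{[[[]]]}B}B}B => {{{[[[]]]}{}}B}B => {{{[[[]]]}{}}{}}B => {{{[[[]]]}{}}{}}{}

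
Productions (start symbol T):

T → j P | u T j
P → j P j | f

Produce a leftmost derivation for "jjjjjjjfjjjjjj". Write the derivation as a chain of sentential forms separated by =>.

T => jP   [T → j P]
jP => jjPj   [P → j P j]
jjPj => jjjPjj   [P → j P j]
jjjPjj => jjjjPjjj   [P → j P j]
jjjjPjjj => jjjjjPjjjj   [P → j P j]
jjjjjPjjjj => jjjjjjPjjjjj   [P → j P j]
jjjjjjPjjjjj => jjjjjjjPjjjjjj   [P → j P j]
jjjjjjjPjjjjjj => jjjjjjjfjjjjjj   [P → f]

T => jP => jjPj => jjjPjj => jjjjPjjj => jjjjjPjjjj => jjjjjjPjjjjj => jjjjjjjPjjjjjj => jjjjjjjfjjjjjj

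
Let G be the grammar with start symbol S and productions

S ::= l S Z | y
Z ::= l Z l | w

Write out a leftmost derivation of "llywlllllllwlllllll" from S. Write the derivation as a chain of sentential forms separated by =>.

S => lSZ => llSZZ => llyZZ => llywZ => llywlZl => llywllZll => llywlllZlll => llywllllZllll => llywlllllZlllll => llywllllllZllllll => llywlllllllZlllllll => llywlllllllwlllllll

S => lSZ   [S ::= l S Z]
lSZ => llSZZ   [S ::= l S Z]
llSZZ => llyZZ   [S ::= y]
llyZZ => llywZ   [Z ::= w]
llywZ => llywlZl   [Z ::= l Z l]
llywlZl => llywllZll   [Z ::= l Z l]
llywllZll => llywlllZlll   [Z ::= l Z l]
llywlllZlll => llywllllZllll   [Z ::= l Z l]
llywllllZllll => llywlllllZlllll   [Z ::= l Z l]
llywlllllZlllll => llywllllllZllllll   [Z ::= l Z l]
llywllllllZllllll => llywlllllllZlllllll   [Z ::= l Z l]
llywlllllllZlllllll => llywlllllllwlllllll   [Z ::= w]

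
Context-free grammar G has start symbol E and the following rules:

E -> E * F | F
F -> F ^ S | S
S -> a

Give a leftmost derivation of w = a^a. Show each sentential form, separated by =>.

E => F   [E -> F]
F => F^S   [F -> F ^ S]
F^S => S^S   [F -> S]
S^S => a^S   [S -> a]
a^S => a^a   [S -> a]

E => F => F^S => S^S => a^S => a^a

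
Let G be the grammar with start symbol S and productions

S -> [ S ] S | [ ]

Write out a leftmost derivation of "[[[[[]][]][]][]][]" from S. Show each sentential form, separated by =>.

S => [S]S   [S -> [ S ] S]
[S]S => [[S]S]S   [S -> [ S ] S]
[[S]S]S => [[[S]S]S]S   [S -> [ S ] S]
[[[S]S]S]S => [[[[S]S]S]S]S   [S -> [ S ] S]
[[[[S]S]S]S]S => [[[[[]]S]S]S]S   [S -> [ ]]
[[[[[]]S]S]S]S => [[[[[]][]]S]S]S   [S -> [ ]]
[[[[[]][]]S]S]S => [[[[[]][]][]]S]S   [S -> [ ]]
[[[[[]][]][]]S]S => [[[[[]][]][]][]]S   [S -> [ ]]
[[[[[]][]][]][]]S => [[[[[]][]][]][]][]   [S -> [ ]]

S=>[S]S=>[[S]S]S=>[[[S]S]S]S=>[[[[S]S]S]S]S=>[[[[[]]S]S]S]S=>[[[[[]][]]S]S]S=>[[[[[]][]][]]S]S=>[[[[[]][]][]][]]S=>[[[[[]][]][]][]][]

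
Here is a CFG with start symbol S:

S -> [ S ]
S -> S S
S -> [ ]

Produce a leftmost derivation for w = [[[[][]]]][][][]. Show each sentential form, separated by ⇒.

S⇒SS⇒SSS⇒SSSS⇒[S]SSS⇒[[S]]SSS⇒[[[S]]]SSS⇒[[[SS]]]SSS⇒[[[[]S]]]SSS⇒[[[[][]]]]SSS⇒[[[[][]]]][]SS⇒[[[[][]]]][][]S⇒[[[[][]]]][][][]

S ⇒ SS   [S -> S S]
SS ⇒ SSS   [S -> S S]
SSS ⇒ SSSS   [S -> S S]
SSSS ⇒ [S]SSS   [S -> [ S ]]
[S]SSS ⇒ [[S]]SSS   [S -> [ S ]]
[[S]]SSS ⇒ [[[S]]]SSS   [S -> [ S ]]
[[[S]]]SSS ⇒ [[[SS]]]SSS   [S -> S S]
[[[SS]]]SSS ⇒ [[[[]S]]]SSS   [S -> [ ]]
[[[[]S]]]SSS ⇒ [[[[][]]]]SSS   [S -> [ ]]
[[[[][]]]]SSS ⇒ [[[[][]]]][]SS   [S -> [ ]]
[[[[][]]]][]SS ⇒ [[[[][]]]][][]S   [S -> [ ]]
[[[[][]]]][][]S ⇒ [[[[][]]]][][][]   [S -> [ ]]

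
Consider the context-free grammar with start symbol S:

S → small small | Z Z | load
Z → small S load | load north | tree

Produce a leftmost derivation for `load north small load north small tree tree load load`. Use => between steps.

S => Z Z   [S → Z Z]
Z Z => load north Z   [Z → load north]
load north Z => load north small S load   [Z → small S load]
load north small S load => load north small Z Z load   [S → Z Z]
load north small Z Z load => load north small load north Z load   [Z → load north]
load north small load north Z load => load north small load north small S load load   [Z → small S load]
load north small load north small S load load => load north small load north small Z Z load load   [S → Z Z]
load north small load north small Z Z load load => load north small load north small tree Z load load   [Z → tree]
load north small load north small tree Z load load => load north small load north small tree tree load load   [Z → tree]

S => Z Z => load north Z => load north small S load => load north small Z Z load => load north small load north Z load => load north small load north small S load load => load north small load north small Z Z load load => load north small load north small tree Z load load => load north small load north small tree tree load load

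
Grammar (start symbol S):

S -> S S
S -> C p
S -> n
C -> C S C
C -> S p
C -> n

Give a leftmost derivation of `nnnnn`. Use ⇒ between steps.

S ⇒ SS   [S -> S S]
SS ⇒ SSS   [S -> S S]
SSS ⇒ SSSS   [S -> S S]
SSSS ⇒ SSSSS   [S -> S S]
SSSSS ⇒ nSSSS   [S -> n]
nSSSS ⇒ nnSSS   [S -> n]
nnSSS ⇒ nnnSS   [S -> n]
nnnSS ⇒ nnnnS   [S -> n]
nnnnS ⇒ nnnnn   [S -> n]

S⇒SS⇒SSS⇒SSSS⇒SSSSS⇒nSSSS⇒nnSSS⇒nnnSS⇒nnnnS⇒nnnnn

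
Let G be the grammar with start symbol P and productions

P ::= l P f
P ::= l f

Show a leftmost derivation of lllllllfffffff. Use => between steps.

P => lPf => llPff => lllPfff => llllPffff => lllllPfffff => llllllPffffff => lllllllfffffff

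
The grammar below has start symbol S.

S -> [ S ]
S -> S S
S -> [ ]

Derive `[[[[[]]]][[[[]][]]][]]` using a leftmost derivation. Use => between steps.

S => [S] => [SS] => [[S]S] => [[[S]]S] => [[[[S]]]S] => [[[[[]]]]S] => [[[[[]]]]SS] => [[[[[]]]][S]S] => [[[[[]]]][[S]]S] => [[[[[]]]][[SS]]S] => [[[[[]]]][[[S]S]]S] => [[[[[]]]][[[[]]S]]S] => [[[[[]]]][[[[]][]]]S] => [[[[[]]]][[[[]][]]][]]

S => [S]   [S -> [ S ]]
[S] => [SS]   [S -> S S]
[SS] => [[S]S]   [S -> [ S ]]
[[S]S] => [[[S]]S]   [S -> [ S ]]
[[[S]]S] => [[[[S]]]S]   [S -> [ S ]]
[[[[S]]]S] => [[[[[]]]]S]   [S -> [ ]]
[[[[[]]]]S] => [[[[[]]]]SS]   [S -> S S]
[[[[[]]]]SS] => [[[[[]]]][S]S]   [S -> [ S ]]
[[[[[]]]][S]S] => [[[[[]]]][[S]]S]   [S -> [ S ]]
[[[[[]]]][[S]]S] => [[[[[]]]][[SS]]S]   [S -> S S]
[[[[[]]]][[SS]]S] => [[[[[]]]][[[S]S]]S]   [S -> [ S ]]
[[[[[]]]][[[S]S]]S] => [[[[[]]]][[[[]]S]]S]   [S -> [ ]]
[[[[[]]]][[[[]]S]]S] => [[[[[]]]][[[[]][]]]S]   [S -> [ ]]
[[[[[]]]][[[[]][]]]S] => [[[[[]]]][[[[]][]]][]]   [S -> [ ]]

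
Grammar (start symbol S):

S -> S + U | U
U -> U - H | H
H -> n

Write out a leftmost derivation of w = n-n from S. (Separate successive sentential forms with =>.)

S => U => U-H => H-H => n-H => n-n

S => U   [S -> U]
U => U-H   [U -> U - H]
U-H => H-H   [U -> H]
H-H => n-H   [H -> n]
n-H => n-n   [H -> n]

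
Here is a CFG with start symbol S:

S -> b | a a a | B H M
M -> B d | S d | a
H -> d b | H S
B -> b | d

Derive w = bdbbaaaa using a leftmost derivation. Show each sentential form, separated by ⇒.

S⇒BHM⇒bHM⇒bHSM⇒bHSSM⇒bdbSSM⇒bdbbSM⇒bdbbaaaM⇒bdbbaaaa

S ⇒ BHM   [S -> B H M]
BHM ⇒ bHM   [B -> b]
bHM ⇒ bHSM   [H -> H S]
bHSM ⇒ bHSSM   [H -> H S]
bHSSM ⇒ bdbSSM   [H -> d b]
bdbSSM ⇒ bdbbSM   [S -> b]
bdbbSM ⇒ bdbbaaaM   [S -> a a a]
bdbbaaaM ⇒ bdbbaaaa   [M -> a]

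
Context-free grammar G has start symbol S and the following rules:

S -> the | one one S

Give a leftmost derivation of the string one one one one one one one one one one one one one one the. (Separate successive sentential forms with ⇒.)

S ⇒ one one S   [S -> one one S]
one one S ⇒ one one one one S   [S -> one one S]
one one one one S ⇒ one one one one one one S   [S -> one one S]
one one one one one one S ⇒ one one one one one one one one S   [S -> one one S]
one one one one one one one one S ⇒ one one one one one one one one one one S   [S -> one one S]
one one one one one one one one one one S ⇒ one one one one one one one one one one one one S   [S -> one one S]
one one one one one one one one one one one one S ⇒ one one one one one one one one one one one one one one S   [S -> one one S]
one one one one one one one one one one one one one one S ⇒ one one one one one one one one one one one one one one the   [S -> the]

S ⇒ one one S ⇒ one one one one S ⇒ one one one one one one S ⇒ one one one one one one one one S ⇒ one one one one one one one one one one S ⇒ one one one one one one one one one one one one S ⇒ one one one one one one one one one one one one one one S ⇒ one one one one one one one one one one one one one one the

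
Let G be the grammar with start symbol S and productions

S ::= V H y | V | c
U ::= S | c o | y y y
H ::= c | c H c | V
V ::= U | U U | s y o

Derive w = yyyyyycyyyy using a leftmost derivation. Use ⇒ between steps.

S ⇒ V ⇒ UU ⇒ SU ⇒ VHyU ⇒ UUHyU ⇒ yyyUHyU ⇒ yyyyyyHyU ⇒ yyyyyycyU ⇒ yyyyyycyyyy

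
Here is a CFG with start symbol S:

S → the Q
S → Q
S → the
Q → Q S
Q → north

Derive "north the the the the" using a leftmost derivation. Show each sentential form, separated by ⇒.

S ⇒ Q   [S → Q]
Q ⇒ Q S   [Q → Q S]
Q S ⇒ Q S S   [Q → Q S]
Q S S ⇒ Q S S S   [Q → Q S]
Q S S S ⇒ Q S S S S   [Q → Q S]
Q S S S S ⇒ north S S S S   [Q → north]
north S S S S ⇒ north the S S S   [S → the]
north the S S S ⇒ north the the S S   [S → the]
north the the S S ⇒ north the the the S   [S → the]
north the the the S ⇒ north the the the the   [S → the]

S ⇒ Q ⇒ Q S ⇒ Q S S ⇒ Q S S S ⇒ Q S S S S ⇒ north S S S S ⇒ north the S S S ⇒ north the the S S ⇒ north the the the S ⇒ north the the the the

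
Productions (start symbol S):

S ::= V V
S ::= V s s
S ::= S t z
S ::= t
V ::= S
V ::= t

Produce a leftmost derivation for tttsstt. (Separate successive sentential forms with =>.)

S => VV   [S ::= V V]
VV => SV   [V ::= S]
SV => VVV   [S ::= V V]
VVV => SVV   [V ::= S]
SVV => VssVV   [S ::= V s s]
VssVV => SssVV   [V ::= S]
SssVV => VVssVV   [S ::= V V]
VVssVV => SVssVV   [V ::= S]
SVssVV => VVVssVV   [S ::= V V]
VVVssVV => tVVssVV   [V ::= t]
tVVssVV => ttVssVV   [V ::= t]
ttVssVV => tttssVV   [V ::= t]
tttssVV => tttsstV   [V ::= t]
tttsstV => tttsstt   [V ::= t]

S => VV => SV => VVV => SVV => VssVV => SssVV => VVssVV => SVssVV => VVVssVV => tVVssVV => ttVssVV => tttssVV => tttsstV => tttsstt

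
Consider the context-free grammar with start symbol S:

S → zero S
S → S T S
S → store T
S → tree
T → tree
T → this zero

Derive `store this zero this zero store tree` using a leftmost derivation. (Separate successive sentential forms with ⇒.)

S ⇒ S T S   [S → S T S]
S T S ⇒ store T T S   [S → store T]
store T T S ⇒ store this zero T S   [T → this zero]
store this zero T S ⇒ store this zero this zero S   [T → this zero]
store this zero this zero S ⇒ store this zero this zero store T   [S → store T]
store this zero this zero store T ⇒ store this zero this zero store tree   [T → tree]

S ⇒ S T S ⇒ store T T S ⇒ store this zero T S ⇒ store this zero this zero S ⇒ store this zero this zero store T ⇒ store this zero this zero store tree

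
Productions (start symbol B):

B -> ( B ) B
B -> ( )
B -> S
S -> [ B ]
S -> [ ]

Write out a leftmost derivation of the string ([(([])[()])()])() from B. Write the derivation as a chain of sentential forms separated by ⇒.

B ⇒ (B)B   [B -> ( B ) B]
(B)B ⇒ (S)B   [B -> S]
(S)B ⇒ ([B])B   [S -> [ B ]]
([B])B ⇒ ([(B)B])B   [B -> ( B ) B]
([(B)B])B ⇒ ([((B)B)B])B   [B -> ( B ) B]
([((B)B)B])B ⇒ ([((S)B)B])B   [B -> S]
([((S)B)B])B ⇒ ([(([])B)B])B   [S -> [ ]]
([(([])B)B])B ⇒ ([(([])S)B])B   [B -> S]
([(([])S)B])B ⇒ ([(([])[B])B])B   [S -> [ B ]]
([(([])[B])B])B ⇒ ([(([])[()])B])B   [B -> ( )]
([(([])[()])B])B ⇒ ([(([])[()])()])B   [B -> ( )]
([(([])[()])()])B ⇒ ([(([])[()])()])()   [B -> ( )]

B ⇒ (B)B ⇒ (S)B ⇒ ([B])B ⇒ ([(B)B])B ⇒ ([((B)B)B])B ⇒ ([((S)B)B])B ⇒ ([(([])B)B])B ⇒ ([(([])S)B])B ⇒ ([(([])[B])B])B ⇒ ([(([])[()])B])B ⇒ ([(([])[()])()])B ⇒ ([(([])[()])()])()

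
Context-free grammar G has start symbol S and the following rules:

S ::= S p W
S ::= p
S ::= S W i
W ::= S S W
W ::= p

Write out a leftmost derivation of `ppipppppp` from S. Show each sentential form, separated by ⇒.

S⇒SpW⇒SpWpW⇒SpWpWpW⇒SWipWpWpW⇒pWipWpWpW⇒ppipWpWpW⇒ppipppWpW⇒ppipppppW⇒ppipppppp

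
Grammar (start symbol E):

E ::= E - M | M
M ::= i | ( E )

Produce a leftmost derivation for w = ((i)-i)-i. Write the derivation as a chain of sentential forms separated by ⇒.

E ⇒ E-M ⇒ M-M ⇒ (E)-M ⇒ (E-M)-M ⇒ (M-M)-M ⇒ ((E)-M)-M ⇒ ((M)-M)-M ⇒ ((i)-M)-M ⇒ ((i)-i)-M ⇒ ((i)-i)-i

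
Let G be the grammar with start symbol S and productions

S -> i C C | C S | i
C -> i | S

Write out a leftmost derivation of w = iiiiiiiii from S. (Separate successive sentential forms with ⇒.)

S ⇒ iCC   [S -> i C C]
iCC ⇒ iSC   [C -> S]
iSC ⇒ iiCCC   [S -> i C C]
iiCCC ⇒ iiiCC   [C -> i]
iiiCC ⇒ iiiiC   [C -> i]
iiiiC ⇒ iiiiS   [C -> S]
iiiiS ⇒ iiiiiCC   [S -> i C C]
iiiiiCC ⇒ iiiiiSC   [C -> S]
iiiiiSC ⇒ iiiiiCSC   [S -> C S]
iiiiiCSC ⇒ iiiiiiSC   [C -> i]
iiiiiiSC ⇒ iiiiiiCSC   [S -> C S]
iiiiiiCSC ⇒ iiiiiiiSC   [C -> i]
iiiiiiiSC ⇒ iiiiiiiiC   [S -> i]
iiiiiiiiC ⇒ iiiiiiiii   [C -> i]

S ⇒ iCC ⇒ iSC ⇒ iiCCC ⇒ iiiCC ⇒ iiiiC ⇒ iiiiS ⇒ iiiiiCC ⇒ iiiiiSC ⇒ iiiiiCSC ⇒ iiiiiiSC ⇒ iiiiiiCSC ⇒ iiiiiiiSC ⇒ iiiiiiiiC ⇒ iiiiiiiii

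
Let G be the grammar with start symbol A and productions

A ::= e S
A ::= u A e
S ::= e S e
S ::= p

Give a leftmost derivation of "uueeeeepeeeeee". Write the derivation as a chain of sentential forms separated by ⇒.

A ⇒ uAe   [A ::= u A e]
uAe ⇒ uuAee   [A ::= u A e]
uuAee ⇒ uueSee   [A ::= e S]
uueSee ⇒ uueeSeee   [S ::= e S e]
uueeSeee ⇒ uueeeSeeee   [S ::= e S e]
uueeeSeeee ⇒ uueeeeSeeeee   [S ::= e S e]
uueeeeSeeeee ⇒ uueeeeeSeeeeee   [S ::= e S e]
uueeeeeSeeeeee ⇒ uueeeeepeeeeee   [S ::= p]

A ⇒ uAe ⇒ uuAee ⇒ uueSee ⇒ uueeSeee ⇒ uueeeSeeee ⇒ uueeeeSeeeee ⇒ uueeeeeSeeeeee ⇒ uueeeeepeeeeee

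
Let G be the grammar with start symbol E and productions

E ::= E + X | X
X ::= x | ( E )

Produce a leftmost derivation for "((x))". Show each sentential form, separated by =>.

E => X   [E ::= X]
X => (E)   [X ::= ( E )]
(E) => (X)   [E ::= X]
(X) => ((E))   [X ::= ( E )]
((E)) => ((X))   [E ::= X]
((X)) => ((x))   [X ::= x]

E => X => (E) => (X) => ((E)) => ((X)) => ((x))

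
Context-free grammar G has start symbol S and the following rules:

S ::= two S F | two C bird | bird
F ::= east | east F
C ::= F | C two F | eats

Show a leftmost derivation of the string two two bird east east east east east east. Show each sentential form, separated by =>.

S => two S F => two two S F F => two two bird F F => two two bird east F F => two two bird east east F F => two two bird east east east F => two two bird east east east east F => two two bird east east east east east F => two two bird east east east east east east

S => two S F   [S ::= two S F]
two S F => two two S F F   [S ::= two S F]
two two S F F => two two bird F F   [S ::= bird]
two two bird F F => two two bird east F F   [F ::= east F]
two two bird east F F => two two bird east east F F   [F ::= east F]
two two bird east east F F => two two bird east east east F   [F ::= east]
two two bird east east east F => two two bird east east east east F   [F ::= east F]
two two bird east east east east F => two two bird east east east east east F   [F ::= east F]
two two bird east east east east east F => two two bird east east east east east east   [F ::= east]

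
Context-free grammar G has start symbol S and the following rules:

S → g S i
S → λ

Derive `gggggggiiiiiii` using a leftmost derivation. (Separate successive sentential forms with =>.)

S=>gSi=>ggSii=>gggSiii=>ggggSiiii=>gggggSiiiii=>ggggggSiiiiii=>gggggggSiiiiiii=>gggggggiiiiiii

S => gSi   [S → g S i]
gSi => ggSii   [S → g S i]
ggSii => gggSiii   [S → g S i]
gggSiii => ggggSiiii   [S → g S i]
ggggSiiii => gggggSiiiii   [S → g S i]
gggggSiiiii => ggggggSiiiiii   [S → g S i]
ggggggSiiiiii => gggggggSiiiiiii   [S → g S i]
gggggggSiiiiiii => gggggggiiiiiii   [S → λ]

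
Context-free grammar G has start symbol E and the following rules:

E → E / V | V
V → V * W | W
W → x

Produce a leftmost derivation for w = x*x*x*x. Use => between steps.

E => V   [E → V]
V => V*W   [V → V * W]
V*W => V*W*W   [V → V * W]
V*W*W => V*W*W*W   [V → V * W]
V*W*W*W => W*W*W*W   [V → W]
W*W*W*W => x*W*W*W   [W → x]
x*W*W*W => x*x*W*W   [W → x]
x*x*W*W => x*x*x*W   [W → x]
x*x*x*W => x*x*x*x   [W → x]

E=>V=>V*W=>V*W*W=>V*W*W*W=>W*W*W*W=>x*W*W*W=>x*x*W*W=>x*x*x*W=>x*x*x*x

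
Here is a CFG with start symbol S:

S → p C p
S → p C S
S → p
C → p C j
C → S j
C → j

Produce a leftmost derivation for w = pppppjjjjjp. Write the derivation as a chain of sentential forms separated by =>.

S => pCS => ppCjS => pppCjjS => ppppCjjjS => pppppCjjjjS => pppppjjjjjS => pppppjjjjjp

S => pCS   [S → p C S]
pCS => ppCjS   [C → p C j]
ppCjS => pppCjjS   [C → p C j]
pppCjjS => ppppCjjjS   [C → p C j]
ppppCjjjS => pppppCjjjjS   [C → p C j]
pppppCjjjjS => pppppjjjjjS   [C → j]
pppppjjjjjS => pppppjjjjjp   [S → p]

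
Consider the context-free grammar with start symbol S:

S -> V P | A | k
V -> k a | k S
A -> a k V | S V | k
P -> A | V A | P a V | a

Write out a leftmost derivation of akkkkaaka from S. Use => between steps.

S=>A=>akV=>akkS=>akkVP=>akkkSP=>akkkAP=>akkkkP=>akkkkPaV=>akkkkaaV=>akkkkaaka

S => A   [S -> A]
A => akV   [A -> a k V]
akV => akkS   [V -> k S]
akkS => akkVP   [S -> V P]
akkVP => akkkSP   [V -> k S]
akkkSP => akkkAP   [S -> A]
akkkAP => akkkkP   [A -> k]
akkkkP => akkkkPaV   [P -> P a V]
akkkkPaV => akkkkaaV   [P -> a]
akkkkaaV => akkkkaaka   [V -> k a]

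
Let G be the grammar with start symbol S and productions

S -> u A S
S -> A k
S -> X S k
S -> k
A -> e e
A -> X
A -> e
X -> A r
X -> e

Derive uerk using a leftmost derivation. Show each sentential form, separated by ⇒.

S ⇒ uAS ⇒ uXS ⇒ uArS ⇒ uXrS ⇒ uerS ⇒ uerk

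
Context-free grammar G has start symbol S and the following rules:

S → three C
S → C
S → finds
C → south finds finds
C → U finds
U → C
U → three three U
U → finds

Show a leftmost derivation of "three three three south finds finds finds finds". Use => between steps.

S => three C => three U finds => three C finds => three U finds finds => three three three U finds finds => three three three C finds finds => three three three south finds finds finds finds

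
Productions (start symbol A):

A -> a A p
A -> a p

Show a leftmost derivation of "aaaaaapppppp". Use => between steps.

A => aAp => aaApp => aaaAppp => aaaaApppp => aaaaaAppppp => aaaaaapppppp

A => aAp   [A -> a A p]
aAp => aaApp   [A -> a A p]
aaApp => aaaAppp   [A -> a A p]
aaaAppp => aaaaApppp   [A -> a A p]
aaaaApppp => aaaaaAppppp   [A -> a A p]
aaaaaAppppp => aaaaaapppppp   [A -> a p]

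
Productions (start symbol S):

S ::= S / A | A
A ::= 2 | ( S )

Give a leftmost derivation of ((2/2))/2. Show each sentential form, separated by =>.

S=>S/A=>A/A=>(S)/A=>(A)/A=>((S))/A=>((S/A))/A=>((A/A))/A=>((2/A))/A=>((2/2))/A=>((2/2))/2

S => S/A   [S ::= S / A]
S/A => A/A   [S ::= A]
A/A => (S)/A   [A ::= ( S )]
(S)/A => (A)/A   [S ::= A]
(A)/A => ((S))/A   [A ::= ( S )]
((S))/A => ((S/A))/A   [S ::= S / A]
((S/A))/A => ((A/A))/A   [S ::= A]
((A/A))/A => ((2/A))/A   [A ::= 2]
((2/A))/A => ((2/2))/A   [A ::= 2]
((2/2))/A => ((2/2))/2   [A ::= 2]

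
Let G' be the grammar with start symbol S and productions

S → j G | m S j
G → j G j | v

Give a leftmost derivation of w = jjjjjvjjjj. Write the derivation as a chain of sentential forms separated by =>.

S => jG => jjGj => jjjGjj => jjjjGjjj => jjjjjGjjjj => jjjjjvjjjj

S => jG   [S → j G]
jG => jjGj   [G → j G j]
jjGj => jjjGjj   [G → j G j]
jjjGjj => jjjjGjjj   [G → j G j]
jjjjGjjj => jjjjjGjjjj   [G → j G j]
jjjjjGjjjj => jjjjjvjjjj   [G → v]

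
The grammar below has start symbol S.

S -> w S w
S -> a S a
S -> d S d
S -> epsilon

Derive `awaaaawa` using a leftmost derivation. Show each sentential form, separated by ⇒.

S ⇒ aSa   [S -> a S a]
aSa ⇒ awSwa   [S -> w S w]
awSwa ⇒ awaSawa   [S -> a S a]
awaSawa ⇒ awaaSaawa   [S -> a S a]
awaaSaawa ⇒ awaaaawa   [S -> epsilon]

S ⇒ aSa ⇒ awSwa ⇒ awaSawa ⇒ awaaSaawa ⇒ awaaaawa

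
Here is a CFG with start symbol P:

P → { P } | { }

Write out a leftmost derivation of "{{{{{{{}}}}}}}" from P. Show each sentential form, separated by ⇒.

P ⇒ {P} ⇒ {{P}} ⇒ {{{P}}} ⇒ {{{{P}}}} ⇒ {{{{{P}}}}} ⇒ {{{{{{P}}}}}} ⇒ {{{{{{{}}}}}}}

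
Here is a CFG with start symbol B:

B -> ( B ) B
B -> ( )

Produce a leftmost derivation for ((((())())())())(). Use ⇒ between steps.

B⇒(B)B⇒((B)B)B⇒(((B)B)B)B⇒((((B)B)B)B)B⇒((((())B)B)B)B⇒((((())())B)B)B⇒((((())())())B)B⇒((((())())())())B⇒((((())())())())()

B ⇒ (B)B   [B -> ( B ) B]
(B)B ⇒ ((B)B)B   [B -> ( B ) B]
((B)B)B ⇒ (((B)B)B)B   [B -> ( B ) B]
(((B)B)B)B ⇒ ((((B)B)B)B)B   [B -> ( B ) B]
((((B)B)B)B)B ⇒ ((((())B)B)B)B   [B -> ( )]
((((())B)B)B)B ⇒ ((((())())B)B)B   [B -> ( )]
((((())())B)B)B ⇒ ((((())())())B)B   [B -> ( )]
((((())())())B)B ⇒ ((((())())())())B   [B -> ( )]
((((())())())())B ⇒ ((((())())())())()   [B -> ( )]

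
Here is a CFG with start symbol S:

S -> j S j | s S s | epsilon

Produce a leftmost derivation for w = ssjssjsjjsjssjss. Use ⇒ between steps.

S ⇒ sSs   [S -> s S s]
sSs ⇒ ssSss   [S -> s S s]
ssSss ⇒ ssjSjss   [S -> j S j]
ssjSjss ⇒ ssjsSsjss   [S -> s S s]
ssjsSsjss ⇒ ssjssSssjss   [S -> s S s]
ssjssSssjss ⇒ ssjssjSjssjss   [S -> j S j]
ssjssjSjssjss ⇒ ssjssjsSsjssjss   [S -> s S s]
ssjssjsSsjssjss ⇒ ssjssjsjSjsjssjss   [S -> j S j]
ssjssjsjSjsjssjss ⇒ ssjssjsjjsjssjss   [S -> epsilon]

S⇒sSs⇒ssSss⇒ssjSjss⇒ssjsSsjss⇒ssjssSssjss⇒ssjssjSjssjss⇒ssjssjsSsjssjss⇒ssjssjsjSjsjssjss⇒ssjssjsjjsjssjss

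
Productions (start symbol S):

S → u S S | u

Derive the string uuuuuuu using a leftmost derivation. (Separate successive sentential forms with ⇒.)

S⇒uSS⇒uuSSS⇒uuuSS⇒uuuuSSS⇒uuuuuSS⇒uuuuuuS⇒uuuuuuu

S ⇒ uSS   [S → u S S]
uSS ⇒ uuSSS   [S → u S S]
uuSSS ⇒ uuuSS   [S → u]
uuuSS ⇒ uuuuSSS   [S → u S S]
uuuuSSS ⇒ uuuuuSS   [S → u]
uuuuuSS ⇒ uuuuuuS   [S → u]
uuuuuuS ⇒ uuuuuuu   [S → u]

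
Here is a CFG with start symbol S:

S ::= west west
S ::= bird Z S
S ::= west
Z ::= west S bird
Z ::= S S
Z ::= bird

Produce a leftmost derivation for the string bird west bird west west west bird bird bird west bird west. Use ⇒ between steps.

S ⇒ bird Z S ⇒ bird west S bird S ⇒ bird west bird Z S bird S ⇒ bird west bird west S bird S bird S ⇒ bird west bird west west west bird S bird S ⇒ bird west bird west west west bird bird Z S bird S ⇒ bird west bird west west west bird bird bird S bird S ⇒ bird west bird west west west bird bird bird west bird S ⇒ bird west bird west west west bird bird bird west bird west

S ⇒ bird Z S   [S ::= bird Z S]
bird Z S ⇒ bird west S bird S   [Z ::= west S bird]
bird west S bird S ⇒ bird west bird Z S bird S   [S ::= bird Z S]
bird west bird Z S bird S ⇒ bird west bird west S bird S bird S   [Z ::= west S bird]
bird west bird west S bird S bird S ⇒ bird west bird west west west bird S bird S   [S ::= west west]
bird west bird west west west bird S bird S ⇒ bird west bird west west west bird bird Z S bird S   [S ::= bird Z S]
bird west bird west west west bird bird Z S bird S ⇒ bird west bird west west west bird bird bird S bird S   [Z ::= bird]
bird west bird west west west bird bird bird S bird S ⇒ bird west bird west west west bird bird bird west bird S   [S ::= west]
bird west bird west west west bird bird bird west bird S ⇒ bird west bird west west west bird bird bird west bird west   [S ::= west]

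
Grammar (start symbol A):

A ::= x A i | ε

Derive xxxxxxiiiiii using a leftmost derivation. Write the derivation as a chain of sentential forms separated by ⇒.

A ⇒ xAi   [A ::= x A i]
xAi ⇒ xxAii   [A ::= x A i]
xxAii ⇒ xxxAiii   [A ::= x A i]
xxxAiii ⇒ xxxxAiiii   [A ::= x A i]
xxxxAiiii ⇒ xxxxxAiiiii   [A ::= x A i]
xxxxxAiiiii ⇒ xxxxxxAiiiiii   [A ::= x A i]
xxxxxxAiiiiii ⇒ xxxxxxiiiiii   [A ::= ε]

A⇒xAi⇒xxAii⇒xxxAiii⇒xxxxAiiii⇒xxxxxAiiiii⇒xxxxxxAiiiiii⇒xxxxxxiiiiii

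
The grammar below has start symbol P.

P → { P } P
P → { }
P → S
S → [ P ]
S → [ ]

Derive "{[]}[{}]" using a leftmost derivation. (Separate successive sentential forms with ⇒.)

P ⇒ {P}P ⇒ {S}P ⇒ {[]}P ⇒ {[]}S ⇒ {[]}[P] ⇒ {[]}[{}]

P ⇒ {P}P   [P → { P } P]
{P}P ⇒ {S}P   [P → S]
{S}P ⇒ {[]}P   [S → [ ]]
{[]}P ⇒ {[]}S   [P → S]
{[]}S ⇒ {[]}[P]   [S → [ P ]]
{[]}[P] ⇒ {[]}[{}]   [P → { }]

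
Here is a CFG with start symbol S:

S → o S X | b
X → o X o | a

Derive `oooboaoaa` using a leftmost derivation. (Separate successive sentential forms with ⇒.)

S ⇒ oSX ⇒ ooSXX ⇒ oooSXXX ⇒ ooobXXX ⇒ oooboXoXX ⇒ oooboaoXX ⇒ oooboaoaX ⇒ oooboaoaa

S ⇒ oSX   [S → o S X]
oSX ⇒ ooSXX   [S → o S X]
ooSXX ⇒ oooSXXX   [S → o S X]
oooSXXX ⇒ ooobXXX   [S → b]
ooobXXX ⇒ oooboXoXX   [X → o X o]
oooboXoXX ⇒ oooboaoXX   [X → a]
oooboaoXX ⇒ oooboaoaX   [X → a]
oooboaoaX ⇒ oooboaoaa   [X → a]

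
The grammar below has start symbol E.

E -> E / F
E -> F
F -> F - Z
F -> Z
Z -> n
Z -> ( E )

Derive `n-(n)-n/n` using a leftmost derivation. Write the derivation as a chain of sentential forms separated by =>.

E => E/F   [E -> E / F]
E/F => F/F   [E -> F]
F/F => F-Z/F   [F -> F - Z]
F-Z/F => F-Z-Z/F   [F -> F - Z]
F-Z-Z/F => Z-Z-Z/F   [F -> Z]
Z-Z-Z/F => n-Z-Z/F   [Z -> n]
n-Z-Z/F => n-(E)-Z/F   [Z -> ( E )]
n-(E)-Z/F => n-(F)-Z/F   [E -> F]
n-(F)-Z/F => n-(Z)-Z/F   [F -> Z]
n-(Z)-Z/F => n-(n)-Z/F   [Z -> n]
n-(n)-Z/F => n-(n)-n/F   [Z -> n]
n-(n)-n/F => n-(n)-n/Z   [F -> Z]
n-(n)-n/Z => n-(n)-n/n   [Z -> n]

E => E/F => F/F => F-Z/F => F-Z-Z/F => Z-Z-Z/F => n-Z-Z/F => n-(E)-Z/F => n-(F)-Z/F => n-(Z)-Z/F => n-(n)-Z/F => n-(n)-n/F => n-(n)-n/Z => n-(n)-n/n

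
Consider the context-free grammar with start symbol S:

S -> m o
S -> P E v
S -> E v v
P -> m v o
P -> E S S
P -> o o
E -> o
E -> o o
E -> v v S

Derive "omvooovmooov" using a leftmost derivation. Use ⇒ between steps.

S ⇒ PEv ⇒ ESSEv ⇒ oSSEv ⇒ oPEvSEv ⇒ omvoEvSEv ⇒ omvooovSEv ⇒ omvooovmoEv ⇒ omvooovmooov

S ⇒ PEv   [S -> P E v]
PEv ⇒ ESSEv   [P -> E S S]
ESSEv ⇒ oSSEv   [E -> o]
oSSEv ⇒ oPEvSEv   [S -> P E v]
oPEvSEv ⇒ omvoEvSEv   [P -> m v o]
omvoEvSEv ⇒ omvooovSEv   [E -> o o]
omvooovSEv ⇒ omvooovmoEv   [S -> m o]
omvooovmoEv ⇒ omvooovmooov   [E -> o o]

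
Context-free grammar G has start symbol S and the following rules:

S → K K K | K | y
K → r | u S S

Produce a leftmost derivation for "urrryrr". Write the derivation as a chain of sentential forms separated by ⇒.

S ⇒ KKK ⇒ uSSKK ⇒ uKKKSKK ⇒ urKKSKK ⇒ urrKSKK ⇒ urrrSKK ⇒ urrryKK ⇒ urrryrK ⇒ urrryrr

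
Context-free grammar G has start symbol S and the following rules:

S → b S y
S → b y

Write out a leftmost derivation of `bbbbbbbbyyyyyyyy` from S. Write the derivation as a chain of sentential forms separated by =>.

S=>bSy=>bbSyy=>bbbSyyy=>bbbbSyyyy=>bbbbbSyyyyy=>bbbbbbSyyyyyy=>bbbbbbbSyyyyyyy=>bbbbbbbbyyyyyyyy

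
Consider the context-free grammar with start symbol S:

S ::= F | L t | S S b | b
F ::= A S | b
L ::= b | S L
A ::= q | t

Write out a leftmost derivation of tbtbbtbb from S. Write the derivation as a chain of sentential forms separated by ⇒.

S ⇒ SSb ⇒ FSb ⇒ ASSb ⇒ tSSb ⇒ tLtSb ⇒ tSLtSb ⇒ tLtLtSb ⇒ tbtLtSb ⇒ tbtSLtSb ⇒ tbtbLtSb ⇒ tbtbbtSb ⇒ tbtbbtbb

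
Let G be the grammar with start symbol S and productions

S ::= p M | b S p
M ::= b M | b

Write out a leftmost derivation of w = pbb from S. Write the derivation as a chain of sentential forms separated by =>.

S => pM => pbM => pbb

S => pM   [S ::= p M]
pM => pbM   [M ::= b M]
pbM => pbb   [M ::= b]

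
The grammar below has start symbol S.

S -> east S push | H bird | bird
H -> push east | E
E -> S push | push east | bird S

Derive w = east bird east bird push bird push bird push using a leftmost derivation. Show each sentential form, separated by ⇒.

S ⇒ east S push ⇒ east H bird push ⇒ east E bird push ⇒ east bird S bird push ⇒ east bird east S push bird push ⇒ east bird east H bird push bird push ⇒ east bird east E bird push bird push ⇒ east bird east S push bird push bird push ⇒ east bird east bird push bird push bird push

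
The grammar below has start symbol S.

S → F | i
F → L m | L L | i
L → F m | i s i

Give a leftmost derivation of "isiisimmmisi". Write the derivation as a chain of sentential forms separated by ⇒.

S⇒F⇒LL⇒FmL⇒LLmL⇒isiLmL⇒isiFmmL⇒isiLmmmL⇒isiisimmmL⇒isiisimmmisi

S ⇒ F   [S → F]
F ⇒ LL   [F → L L]
LL ⇒ FmL   [L → F m]
FmL ⇒ LLmL   [F → L L]
LLmL ⇒ isiLmL   [L → i s i]
isiLmL ⇒ isiFmmL   [L → F m]
isiFmmL ⇒ isiLmmmL   [F → L m]
isiLmmmL ⇒ isiisimmmL   [L → i s i]
isiisimmmL ⇒ isiisimmmisi   [L → i s i]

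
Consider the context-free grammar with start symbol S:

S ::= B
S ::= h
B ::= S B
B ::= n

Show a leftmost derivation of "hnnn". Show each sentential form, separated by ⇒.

S ⇒ B ⇒ SB ⇒ BB ⇒ SBB ⇒ BBB ⇒ SBBB ⇒ hBBB ⇒ hnBB ⇒ hnnB ⇒ hnnn

S ⇒ B   [S ::= B]
B ⇒ SB   [B ::= S B]
SB ⇒ BB   [S ::= B]
BB ⇒ SBB   [B ::= S B]
SBB ⇒ BBB   [S ::= B]
BBB ⇒ SBBB   [B ::= S B]
SBBB ⇒ hBBB   [S ::= h]
hBBB ⇒ hnBB   [B ::= n]
hnBB ⇒ hnnB   [B ::= n]
hnnB ⇒ hnnn   [B ::= n]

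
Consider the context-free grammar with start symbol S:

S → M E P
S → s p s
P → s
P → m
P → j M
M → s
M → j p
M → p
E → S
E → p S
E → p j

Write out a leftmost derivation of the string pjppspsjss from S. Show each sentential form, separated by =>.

S=>MEP=>pEP=>pSP=>pMEPP=>pjpEPP=>pjppSPP=>pjppspsPP=>pjppspsjMP=>pjppspsjsP=>pjppspsjss

S => MEP   [S → M E P]
MEP => pEP   [M → p]
pEP => pSP   [E → S]
pSP => pMEPP   [S → M E P]
pMEPP => pjpEPP   [M → j p]
pjpEPP => pjppSPP   [E → p S]
pjppSPP => pjppspsPP   [S → s p s]
pjppspsPP => pjppspsjMP   [P → j M]
pjppspsjMP => pjppspsjsP   [M → s]
pjppspsjsP => pjppspsjss   [P → s]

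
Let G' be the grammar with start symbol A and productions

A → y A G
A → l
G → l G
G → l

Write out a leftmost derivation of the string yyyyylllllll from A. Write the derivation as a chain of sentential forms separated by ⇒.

A ⇒ yAG ⇒ yyAGG ⇒ yyyAGGG ⇒ yyyyAGGGG ⇒ yyyyyAGGGGG ⇒ yyyyylGGGGG ⇒ yyyyyllGGGGG ⇒ yyyyylllGGGG ⇒ yyyyyllllGGG ⇒ yyyyylllllGG ⇒ yyyyyllllllG ⇒ yyyyylllllll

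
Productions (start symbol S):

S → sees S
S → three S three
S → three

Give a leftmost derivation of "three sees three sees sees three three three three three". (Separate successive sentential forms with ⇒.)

S ⇒ three S three   [S → three S three]
three S three ⇒ three sees S three   [S → sees S]
three sees S three ⇒ three sees three S three three   [S → three S three]
three sees three S three three ⇒ three sees three sees S three three   [S → sees S]
three sees three sees S three three ⇒ three sees three sees sees S three three   [S → sees S]
three sees three sees sees S three three ⇒ three sees three sees sees three S three three three   [S → three S three]
three sees three sees sees three S three three three ⇒ three sees three sees sees three three three three three   [S → three]

S ⇒ three S three ⇒ three sees S three ⇒ three sees three S three three ⇒ three sees three sees S three three ⇒ three sees three sees sees S three three ⇒ three sees three sees sees three S three three three ⇒ three sees three sees sees three three three three three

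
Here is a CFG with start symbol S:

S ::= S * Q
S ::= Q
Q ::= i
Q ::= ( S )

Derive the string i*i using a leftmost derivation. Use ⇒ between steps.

S ⇒ S*Q ⇒ Q*Q ⇒ i*Q ⇒ i*i

S ⇒ S*Q   [S ::= S * Q]
S*Q ⇒ Q*Q   [S ::= Q]
Q*Q ⇒ i*Q   [Q ::= i]
i*Q ⇒ i*i   [Q ::= i]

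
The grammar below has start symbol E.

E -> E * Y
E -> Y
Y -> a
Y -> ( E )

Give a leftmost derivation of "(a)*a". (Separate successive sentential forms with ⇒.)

E ⇒ E*Y   [E -> E * Y]
E*Y ⇒ Y*Y   [E -> Y]
Y*Y ⇒ (E)*Y   [Y -> ( E )]
(E)*Y ⇒ (Y)*Y   [E -> Y]
(Y)*Y ⇒ (a)*Y   [Y -> a]
(a)*Y ⇒ (a)*a   [Y -> a]

E ⇒ E*Y ⇒ Y*Y ⇒ (E)*Y ⇒ (Y)*Y ⇒ (a)*Y ⇒ (a)*a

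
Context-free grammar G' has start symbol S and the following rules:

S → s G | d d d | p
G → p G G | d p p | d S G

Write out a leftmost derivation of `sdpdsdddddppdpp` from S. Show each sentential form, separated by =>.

S => sG => sdSG => sdpG => sdpdSG => sdpdsGG => sdpdsdSGG => sdpdsddddGG => sdpdsdddddppG => sdpdsdddddppdpp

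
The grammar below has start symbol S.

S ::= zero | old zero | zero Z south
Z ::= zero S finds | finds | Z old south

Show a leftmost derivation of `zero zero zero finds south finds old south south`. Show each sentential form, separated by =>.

S => zero Z south   [S ::= zero Z south]
zero Z south => zero Z old south south   [Z ::= Z old south]
zero Z old south south => zero zero S finds old south south   [Z ::= zero S finds]
zero zero S finds old south south => zero zero zero Z south finds old south south   [S ::= zero Z south]
zero zero zero Z south finds old south south => zero zero zero finds south finds old south south   [Z ::= finds]

S => zero Z south => zero Z old south south => zero zero S finds old south south => zero zero zero Z south finds old south south => zero zero zero finds south finds old south south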